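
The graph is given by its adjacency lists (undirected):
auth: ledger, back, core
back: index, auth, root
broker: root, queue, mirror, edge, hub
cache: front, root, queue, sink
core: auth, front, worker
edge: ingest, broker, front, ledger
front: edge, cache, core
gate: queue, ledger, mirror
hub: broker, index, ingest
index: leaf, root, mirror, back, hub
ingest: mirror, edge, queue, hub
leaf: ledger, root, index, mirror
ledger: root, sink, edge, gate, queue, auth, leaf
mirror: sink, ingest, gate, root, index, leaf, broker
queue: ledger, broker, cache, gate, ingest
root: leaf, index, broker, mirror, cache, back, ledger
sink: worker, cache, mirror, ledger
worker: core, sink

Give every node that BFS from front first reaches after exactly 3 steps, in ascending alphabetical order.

back, gate, hub, index, leaf, mirror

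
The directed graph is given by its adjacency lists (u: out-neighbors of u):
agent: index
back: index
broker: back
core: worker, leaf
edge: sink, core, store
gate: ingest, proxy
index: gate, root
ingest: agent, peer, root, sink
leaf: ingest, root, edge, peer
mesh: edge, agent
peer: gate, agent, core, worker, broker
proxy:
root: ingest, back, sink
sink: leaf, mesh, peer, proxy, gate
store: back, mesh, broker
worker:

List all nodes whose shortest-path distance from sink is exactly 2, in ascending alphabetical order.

Level 0: sink
Level 1: gate, leaf, mesh, peer, proxy
Level 2: agent, broker, core, edge, ingest, root, worker
Level 3: back, index, store

agent, broker, core, edge, ingest, root, worker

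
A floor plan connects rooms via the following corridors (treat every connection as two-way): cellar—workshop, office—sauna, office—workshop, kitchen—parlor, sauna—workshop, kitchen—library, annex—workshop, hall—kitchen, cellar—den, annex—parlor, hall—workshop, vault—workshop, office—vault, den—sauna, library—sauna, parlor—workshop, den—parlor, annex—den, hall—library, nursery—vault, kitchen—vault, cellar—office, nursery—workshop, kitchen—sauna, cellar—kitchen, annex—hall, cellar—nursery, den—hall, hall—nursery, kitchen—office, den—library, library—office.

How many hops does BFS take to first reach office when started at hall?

2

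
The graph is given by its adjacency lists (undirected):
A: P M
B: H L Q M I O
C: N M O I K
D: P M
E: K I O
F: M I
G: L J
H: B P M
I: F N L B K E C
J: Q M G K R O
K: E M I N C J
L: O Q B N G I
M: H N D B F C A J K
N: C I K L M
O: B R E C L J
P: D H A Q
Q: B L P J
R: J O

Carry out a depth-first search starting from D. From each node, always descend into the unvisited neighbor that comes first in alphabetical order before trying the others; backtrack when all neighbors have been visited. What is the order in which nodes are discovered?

Visit D
D → M
M → A
A → P
P → H
H → B
B → I
I → C
C → K
K → E
E → O
O → J
J → G
G → L
L → N
L → Q
J → R
I → F

D, M, A, P, H, B, I, C, K, E, O, J, G, L, N, Q, R, F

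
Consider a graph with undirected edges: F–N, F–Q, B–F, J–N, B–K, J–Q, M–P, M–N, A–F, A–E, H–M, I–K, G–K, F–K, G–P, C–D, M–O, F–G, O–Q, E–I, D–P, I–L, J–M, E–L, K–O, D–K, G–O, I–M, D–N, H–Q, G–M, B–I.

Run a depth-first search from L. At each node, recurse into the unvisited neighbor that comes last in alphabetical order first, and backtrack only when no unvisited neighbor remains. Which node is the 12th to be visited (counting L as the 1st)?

Visit L
L → I
I → M
M → P
P → G
G → O
O → Q
Q → J
J → N
N → F
F → K
K → D
D → C
K → B
F → A
A → E
Q → H

Visit order: L, I, M, P, G, O, Q, J, N, F, K, D, C, B, A, E, H

D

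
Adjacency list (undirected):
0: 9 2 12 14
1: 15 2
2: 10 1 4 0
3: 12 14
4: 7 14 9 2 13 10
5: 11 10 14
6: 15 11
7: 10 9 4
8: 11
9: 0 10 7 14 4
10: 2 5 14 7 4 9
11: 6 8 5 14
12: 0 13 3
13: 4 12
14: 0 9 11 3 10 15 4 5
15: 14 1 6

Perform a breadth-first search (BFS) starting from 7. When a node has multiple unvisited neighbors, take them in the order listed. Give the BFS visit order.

7 → 10 → 9 → 4 → 2 → 5 → 14 → 0 → 13 → 1 → 11 → 3 → 15 → 12 → 6 → 8

Visit 7; enqueue 10, 9, 4 → queue [10, 9, 4]
Visit 10; enqueue 2, 5, 14 → queue [9, 4, 2, 5, 14]
Visit 9; enqueue 0 → queue [4, 2, 5, 14, 0]
Visit 4; enqueue 13 → queue [2, 5, 14, 0, 13]
Visit 2; enqueue 1 → queue [5, 14, 0, 13, 1]
Visit 5; enqueue 11 → queue [14, 0, 13, 1, 11]
Visit 14; enqueue 3, 15 → queue [0, 13, 1, 11, 3, 15]
Visit 0; enqueue 12 → queue [13, 1, 11, 3, 15, 12]
Visit 13 → queue [1, 11, 3, 15, 12]
Visit 1 → queue [11, 3, 15, 12]
Visit 11; enqueue 6, 8 → queue [3, 15, 12, 6, 8]
Visit 3 → queue [15, 12, 6, 8]
Visit 15 → queue [12, 6, 8]
Visit 12 → queue [6, 8]
Visit 6 → queue [8]
Visit 8 → queue []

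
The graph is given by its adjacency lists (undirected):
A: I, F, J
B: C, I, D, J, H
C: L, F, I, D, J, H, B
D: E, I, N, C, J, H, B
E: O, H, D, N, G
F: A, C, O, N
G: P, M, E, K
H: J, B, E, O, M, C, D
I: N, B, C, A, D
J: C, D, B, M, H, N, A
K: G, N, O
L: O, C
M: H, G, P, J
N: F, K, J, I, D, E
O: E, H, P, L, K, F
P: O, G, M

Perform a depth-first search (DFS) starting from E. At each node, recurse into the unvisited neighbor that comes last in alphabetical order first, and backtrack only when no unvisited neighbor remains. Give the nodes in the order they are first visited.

E O P M J N K G I D H C L F A B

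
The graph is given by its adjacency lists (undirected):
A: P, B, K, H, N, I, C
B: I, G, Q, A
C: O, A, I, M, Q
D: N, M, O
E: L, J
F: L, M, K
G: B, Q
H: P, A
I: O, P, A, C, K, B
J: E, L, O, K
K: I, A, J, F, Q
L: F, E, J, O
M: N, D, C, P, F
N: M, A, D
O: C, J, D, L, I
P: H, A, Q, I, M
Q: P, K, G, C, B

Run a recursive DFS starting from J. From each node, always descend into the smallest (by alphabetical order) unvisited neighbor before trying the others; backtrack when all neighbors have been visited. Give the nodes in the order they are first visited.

J, E, L, F, K, A, B, G, Q, C, I, O, D, M, N, P, H

Visit J
J → E
E → L
L → F
F → K
K → A
A → B
B → G
G → Q
Q → C
C → I
I → O
O → D
D → M
M → N
M → P
P → H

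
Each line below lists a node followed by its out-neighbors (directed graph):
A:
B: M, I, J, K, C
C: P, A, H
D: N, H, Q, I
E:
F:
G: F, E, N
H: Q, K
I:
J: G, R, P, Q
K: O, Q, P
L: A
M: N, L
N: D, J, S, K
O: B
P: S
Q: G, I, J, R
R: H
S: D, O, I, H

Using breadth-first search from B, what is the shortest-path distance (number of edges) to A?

2

Level 0: B
Level 1: C, I, J, K, M
Level 2: A, G, H, L, N, O, P, Q, R
Level 3: D, E, F, S
A first appears at level 2.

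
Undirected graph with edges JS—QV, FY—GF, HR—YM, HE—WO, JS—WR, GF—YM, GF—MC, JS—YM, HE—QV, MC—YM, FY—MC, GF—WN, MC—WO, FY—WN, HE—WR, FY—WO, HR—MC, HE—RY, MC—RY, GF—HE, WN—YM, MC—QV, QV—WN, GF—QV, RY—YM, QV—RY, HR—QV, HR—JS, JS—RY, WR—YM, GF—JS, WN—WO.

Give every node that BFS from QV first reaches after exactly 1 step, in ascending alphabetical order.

GF, HE, HR, JS, MC, RY, WN

Level 0: QV
Level 1: GF, HE, HR, JS, MC, RY, WN
Level 2: FY, WO, WR, YM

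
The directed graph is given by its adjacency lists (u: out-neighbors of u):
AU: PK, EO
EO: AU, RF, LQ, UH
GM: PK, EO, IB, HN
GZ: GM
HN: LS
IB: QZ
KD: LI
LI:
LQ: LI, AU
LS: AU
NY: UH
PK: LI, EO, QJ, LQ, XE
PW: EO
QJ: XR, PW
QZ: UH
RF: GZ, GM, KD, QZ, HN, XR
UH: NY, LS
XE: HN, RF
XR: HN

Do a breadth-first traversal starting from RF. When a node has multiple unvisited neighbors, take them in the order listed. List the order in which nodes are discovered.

Visit RF; enqueue GZ, GM, KD, QZ, HN, XR → queue [GZ, GM, KD, QZ, HN, XR]
Visit GZ → queue [GM, KD, QZ, HN, XR]
Visit GM; enqueue PK, EO, IB → queue [KD, QZ, HN, XR, PK, EO, IB]
Visit KD; enqueue LI → queue [QZ, HN, XR, PK, EO, IB, LI]
Visit QZ; enqueue UH → queue [HN, XR, PK, EO, IB, LI, UH]
Visit HN; enqueue LS → queue [XR, PK, EO, IB, LI, UH, LS]
Visit XR → queue [PK, EO, IB, LI, UH, LS]
Visit PK; enqueue QJ, LQ, XE → queue [EO, IB, LI, UH, LS, QJ, LQ, XE]
Visit EO; enqueue AU → queue [IB, LI, UH, LS, QJ, LQ, XE, AU]
Visit IB → queue [LI, UH, LS, QJ, LQ, XE, AU]
Visit LI → queue [UH, LS, QJ, LQ, XE, AU]
Visit UH; enqueue NY → queue [LS, QJ, LQ, XE, AU, NY]
Visit LS → queue [QJ, LQ, XE, AU, NY]
Visit QJ; enqueue PW → queue [LQ, XE, AU, NY, PW]
Visit LQ → queue [XE, AU, NY, PW]
Visit XE → queue [AU, NY, PW]
Visit AU → queue [NY, PW]
Visit NY → queue [PW]
Visit PW → queue []

RF -> GZ -> GM -> KD -> QZ -> HN -> XR -> PK -> EO -> IB -> LI -> UH -> LS -> QJ -> LQ -> XE -> AU -> NY -> PW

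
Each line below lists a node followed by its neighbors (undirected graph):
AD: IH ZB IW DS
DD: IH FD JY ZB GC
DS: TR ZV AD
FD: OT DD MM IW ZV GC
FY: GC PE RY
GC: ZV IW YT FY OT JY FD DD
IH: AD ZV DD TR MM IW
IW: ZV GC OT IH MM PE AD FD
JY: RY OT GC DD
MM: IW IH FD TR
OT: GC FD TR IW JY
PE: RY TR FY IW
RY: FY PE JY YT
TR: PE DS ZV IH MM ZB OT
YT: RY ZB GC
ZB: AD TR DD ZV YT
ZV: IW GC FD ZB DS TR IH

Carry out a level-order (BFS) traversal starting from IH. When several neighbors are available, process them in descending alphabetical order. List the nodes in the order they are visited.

Visit IH; enqueue ZV, TR, MM, IW, DD, AD → queue [ZV, TR, MM, IW, DD, AD]
Visit ZV; enqueue ZB, GC, FD, DS → queue [TR, MM, IW, DD, AD, ZB, GC, FD, DS]
Visit TR; enqueue PE, OT → queue [MM, IW, DD, AD, ZB, GC, FD, DS, PE, OT]
Visit MM → queue [IW, DD, AD, ZB, GC, FD, DS, PE, OT]
Visit IW → queue [DD, AD, ZB, GC, FD, DS, PE, OT]
Visit DD; enqueue JY → queue [AD, ZB, GC, FD, DS, PE, OT, JY]
Visit AD → queue [ZB, GC, FD, DS, PE, OT, JY]
Visit ZB; enqueue YT → queue [GC, FD, DS, PE, OT, JY, YT]
Visit GC; enqueue FY → queue [FD, DS, PE, OT, JY, YT, FY]
Visit FD → queue [DS, PE, OT, JY, YT, FY]
Visit DS → queue [PE, OT, JY, YT, FY]
Visit PE; enqueue RY → queue [OT, JY, YT, FY, RY]
Visit OT → queue [JY, YT, FY, RY]
Visit JY → queue [YT, FY, RY]
Visit YT → queue [FY, RY]
Visit FY → queue [RY]
Visit RY → queue []

IH → ZV → TR → MM → IW → DD → AD → ZB → GC → FD → DS → PE → OT → JY → YT → FY → RY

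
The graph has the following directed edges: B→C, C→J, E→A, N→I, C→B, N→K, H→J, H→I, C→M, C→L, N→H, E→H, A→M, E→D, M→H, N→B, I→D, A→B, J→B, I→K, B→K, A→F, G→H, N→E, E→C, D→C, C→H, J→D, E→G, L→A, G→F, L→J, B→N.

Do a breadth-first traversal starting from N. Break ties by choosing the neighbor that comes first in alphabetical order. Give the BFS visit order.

N B E H I K C A D G J L M F

Visit N; enqueue B, E, H, I, K → queue [B, E, H, I, K]
Visit B; enqueue C → queue [E, H, I, K, C]
Visit E; enqueue A, D, G → queue [H, I, K, C, A, D, G]
Visit H; enqueue J → queue [I, K, C, A, D, G, J]
Visit I → queue [K, C, A, D, G, J]
Visit K → queue [C, A, D, G, J]
Visit C; enqueue L, M → queue [A, D, G, J, L, M]
Visit A; enqueue F → queue [D, G, J, L, M, F]
Visit D → queue [G, J, L, M, F]
Visit G → queue [J, L, M, F]
Visit J → queue [L, M, F]
Visit L → queue [M, F]
Visit M → queue [F]
Visit F → queue []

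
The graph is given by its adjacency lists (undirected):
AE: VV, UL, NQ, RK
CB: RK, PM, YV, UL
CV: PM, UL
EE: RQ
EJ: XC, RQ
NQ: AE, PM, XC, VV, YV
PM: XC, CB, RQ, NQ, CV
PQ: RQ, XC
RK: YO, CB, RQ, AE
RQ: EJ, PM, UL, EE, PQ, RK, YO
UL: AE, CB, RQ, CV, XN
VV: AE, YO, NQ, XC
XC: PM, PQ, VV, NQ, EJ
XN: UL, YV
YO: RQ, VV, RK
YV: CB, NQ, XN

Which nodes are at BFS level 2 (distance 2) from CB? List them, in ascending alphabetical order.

AE, CV, NQ, RQ, XC, XN, YO

Level 0: CB
Level 1: PM, RK, UL, YV
Level 2: AE, CV, NQ, RQ, XC, XN, YO
Level 3: EE, EJ, PQ, VV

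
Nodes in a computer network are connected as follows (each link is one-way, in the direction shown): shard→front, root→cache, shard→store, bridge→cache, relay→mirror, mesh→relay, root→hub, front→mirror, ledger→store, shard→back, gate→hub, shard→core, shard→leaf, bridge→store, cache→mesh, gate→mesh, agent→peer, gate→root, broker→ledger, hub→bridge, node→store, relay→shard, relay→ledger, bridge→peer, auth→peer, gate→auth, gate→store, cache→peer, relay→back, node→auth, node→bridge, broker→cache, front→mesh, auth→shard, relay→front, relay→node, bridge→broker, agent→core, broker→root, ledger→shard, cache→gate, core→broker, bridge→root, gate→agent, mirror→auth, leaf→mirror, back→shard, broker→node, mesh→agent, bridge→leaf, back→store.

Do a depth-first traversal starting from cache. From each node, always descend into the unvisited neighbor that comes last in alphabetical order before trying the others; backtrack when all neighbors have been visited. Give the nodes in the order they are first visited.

cache -> peer -> mesh -> relay -> shard -> store -> leaf -> mirror -> auth -> front -> core -> broker -> root -> hub -> bridge -> node -> ledger -> back -> agent -> gate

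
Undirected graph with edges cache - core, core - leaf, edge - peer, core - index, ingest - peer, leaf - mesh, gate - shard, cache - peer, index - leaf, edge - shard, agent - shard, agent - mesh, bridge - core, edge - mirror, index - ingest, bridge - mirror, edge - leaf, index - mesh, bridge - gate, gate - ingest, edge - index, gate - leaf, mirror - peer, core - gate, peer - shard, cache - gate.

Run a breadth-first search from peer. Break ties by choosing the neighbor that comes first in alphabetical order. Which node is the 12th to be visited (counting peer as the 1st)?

Visit peer; enqueue cache, edge, ingest, mirror, shard → queue [cache, edge, ingest, mirror, shard]
Visit cache; enqueue core, gate → queue [edge, ingest, mirror, shard, core, gate]
Visit edge; enqueue index, leaf → queue [ingest, mirror, shard, core, gate, index, leaf]
Visit ingest → queue [mirror, shard, core, gate, index, leaf]
Visit mirror; enqueue bridge → queue [shard, core, gate, index, leaf, bridge]
Visit shard; enqueue agent → queue [core, gate, index, leaf, bridge, agent]
Visit core → queue [gate, index, leaf, bridge, agent]
Visit gate → queue [index, leaf, bridge, agent]
Visit index; enqueue mesh → queue [leaf, bridge, agent, mesh]
Visit leaf → queue [bridge, agent, mesh]
Visit bridge → queue [agent, mesh]
Visit agent → queue [mesh]
Visit mesh → queue []

Visit order: peer, cache, edge, ingest, mirror, shard, core, gate, index, leaf, bridge, agent, mesh

agent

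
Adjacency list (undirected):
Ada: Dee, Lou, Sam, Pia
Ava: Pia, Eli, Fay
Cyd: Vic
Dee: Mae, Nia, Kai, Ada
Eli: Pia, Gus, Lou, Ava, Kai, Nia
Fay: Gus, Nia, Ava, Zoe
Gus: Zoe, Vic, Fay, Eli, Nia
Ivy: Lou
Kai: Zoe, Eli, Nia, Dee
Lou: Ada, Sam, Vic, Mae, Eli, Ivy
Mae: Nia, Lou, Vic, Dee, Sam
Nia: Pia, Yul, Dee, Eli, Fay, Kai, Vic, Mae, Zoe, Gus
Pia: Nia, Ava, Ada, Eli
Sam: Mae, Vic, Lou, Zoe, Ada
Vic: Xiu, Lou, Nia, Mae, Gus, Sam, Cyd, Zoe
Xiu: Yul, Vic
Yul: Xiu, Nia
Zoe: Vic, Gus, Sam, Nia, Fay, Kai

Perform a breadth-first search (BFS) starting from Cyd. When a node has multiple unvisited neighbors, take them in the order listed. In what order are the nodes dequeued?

Visit Cyd; enqueue Vic → queue [Vic]
Visit Vic; enqueue Xiu, Lou, Nia, Mae, Gus, Sam, Zoe → queue [Xiu, Lou, Nia, Mae, Gus, Sam, Zoe]
Visit Xiu; enqueue Yul → queue [Lou, Nia, Mae, Gus, Sam, Zoe, Yul]
Visit Lou; enqueue Ada, Eli, Ivy → queue [Nia, Mae, Gus, Sam, Zoe, Yul, Ada, Eli, Ivy]
Visit Nia; enqueue Pia, Dee, Fay, Kai → queue [Mae, Gus, Sam, Zoe, Yul, Ada, Eli, Ivy, Pia, Dee, Fay, Kai]
Visit Mae → queue [Gus, Sam, Zoe, Yul, Ada, Eli, Ivy, Pia, Dee, Fay, Kai]
Visit Gus → queue [Sam, Zoe, Yul, Ada, Eli, Ivy, Pia, Dee, Fay, Kai]
Visit Sam → queue [Zoe, Yul, Ada, Eli, Ivy, Pia, Dee, Fay, Kai]
Visit Zoe → queue [Yul, Ada, Eli, Ivy, Pia, Dee, Fay, Kai]
Visit Yul → queue [Ada, Eli, Ivy, Pia, Dee, Fay, Kai]
Visit Ada → queue [Eli, Ivy, Pia, Dee, Fay, Kai]
Visit Eli; enqueue Ava → queue [Ivy, Pia, Dee, Fay, Kai, Ava]
Visit Ivy → queue [Pia, Dee, Fay, Kai, Ava]
Visit Pia → queue [Dee, Fay, Kai, Ava]
Visit Dee → queue [Fay, Kai, Ava]
Visit Fay → queue [Kai, Ava]
Visit Kai → queue [Ava]
Visit Ava → queue []

Cyd Vic Xiu Lou Nia Mae Gus Sam Zoe Yul Ada Eli Ivy Pia Dee Fay Kai Ava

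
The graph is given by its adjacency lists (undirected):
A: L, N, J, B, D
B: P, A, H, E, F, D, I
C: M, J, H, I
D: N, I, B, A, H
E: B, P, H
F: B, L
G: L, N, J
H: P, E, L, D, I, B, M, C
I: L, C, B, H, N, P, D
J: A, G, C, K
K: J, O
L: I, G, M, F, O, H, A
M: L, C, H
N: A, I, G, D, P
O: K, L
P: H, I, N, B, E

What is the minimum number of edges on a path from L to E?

Level 0: L
Level 1: A, F, G, H, I, M, O
Level 2: B, C, D, E, J, K, N, P
E first appears at level 2.

2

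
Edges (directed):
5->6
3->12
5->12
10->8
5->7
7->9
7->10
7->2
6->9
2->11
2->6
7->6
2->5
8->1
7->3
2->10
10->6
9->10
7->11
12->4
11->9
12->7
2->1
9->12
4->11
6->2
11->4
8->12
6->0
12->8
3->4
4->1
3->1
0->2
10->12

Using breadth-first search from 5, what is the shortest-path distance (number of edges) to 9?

Level 0: 5
Level 1: 6, 7, 12
Level 2: 0, 2, 3, 4, 8, 9, 10, 11
Level 3: 1
9 first appears at level 2.

2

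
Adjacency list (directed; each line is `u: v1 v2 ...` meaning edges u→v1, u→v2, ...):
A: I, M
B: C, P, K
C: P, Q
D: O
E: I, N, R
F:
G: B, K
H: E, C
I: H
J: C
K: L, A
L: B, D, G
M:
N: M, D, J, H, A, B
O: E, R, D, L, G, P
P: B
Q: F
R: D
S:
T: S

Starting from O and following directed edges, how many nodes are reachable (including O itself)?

BFS from O visits: O, R, P, L, G, E, D, B, K, N, I, C, A, M, J, H, Q, F
Reachable nodes: 18 of 20 total.

18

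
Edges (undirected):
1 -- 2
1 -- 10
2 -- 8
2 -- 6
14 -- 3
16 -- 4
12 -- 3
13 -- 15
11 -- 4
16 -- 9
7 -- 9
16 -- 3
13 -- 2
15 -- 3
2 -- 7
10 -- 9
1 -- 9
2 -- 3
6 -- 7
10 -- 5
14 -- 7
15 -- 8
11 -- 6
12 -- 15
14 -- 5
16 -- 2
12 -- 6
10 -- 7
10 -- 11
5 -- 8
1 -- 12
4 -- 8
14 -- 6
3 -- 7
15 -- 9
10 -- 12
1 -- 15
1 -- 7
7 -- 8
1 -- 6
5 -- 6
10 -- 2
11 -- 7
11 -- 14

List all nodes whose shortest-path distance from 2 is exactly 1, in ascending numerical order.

Level 0: 2
Level 1: 1, 3, 6, 7, 8, 10, 13, 16
Level 2: 4, 5, 9, 11, 12, 14, 15

1, 3, 6, 7, 8, 10, 13, 16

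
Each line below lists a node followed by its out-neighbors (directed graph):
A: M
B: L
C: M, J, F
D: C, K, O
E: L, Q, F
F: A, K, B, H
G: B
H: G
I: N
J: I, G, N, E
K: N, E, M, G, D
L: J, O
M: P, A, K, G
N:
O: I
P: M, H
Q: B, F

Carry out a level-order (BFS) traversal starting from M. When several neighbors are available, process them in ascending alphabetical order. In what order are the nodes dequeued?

M A G K P B D E N H L C O F Q J I

Visit M; enqueue A, G, K, P → queue [A, G, K, P]
Visit A → queue [G, K, P]
Visit G; enqueue B → queue [K, P, B]
Visit K; enqueue D, E, N → queue [P, B, D, E, N]
Visit P; enqueue H → queue [B, D, E, N, H]
Visit B; enqueue L → queue [D, E, N, H, L]
Visit D; enqueue C, O → queue [E, N, H, L, C, O]
Visit E; enqueue F, Q → queue [N, H, L, C, O, F, Q]
Visit N → queue [H, L, C, O, F, Q]
Visit H → queue [L, C, O, F, Q]
Visit L; enqueue J → queue [C, O, F, Q, J]
Visit C → queue [O, F, Q, J]
Visit O; enqueue I → queue [F, Q, J, I]
Visit F → queue [Q, J, I]
Visit Q → queue [J, I]
Visit J → queue [I]
Visit I → queue []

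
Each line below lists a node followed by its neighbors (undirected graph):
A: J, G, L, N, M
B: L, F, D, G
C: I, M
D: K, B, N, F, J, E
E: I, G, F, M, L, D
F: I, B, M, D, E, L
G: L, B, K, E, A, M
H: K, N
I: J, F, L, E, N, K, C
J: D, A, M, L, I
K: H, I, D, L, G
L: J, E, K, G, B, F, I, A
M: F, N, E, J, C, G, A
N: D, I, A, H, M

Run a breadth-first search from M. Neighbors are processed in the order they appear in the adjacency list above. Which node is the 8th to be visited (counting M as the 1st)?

Visit M; enqueue F, N, E, J, C, G, A → queue [F, N, E, J, C, G, A]
Visit F; enqueue I, B, D, L → queue [N, E, J, C, G, A, I, B, D, L]
Visit N; enqueue H → queue [E, J, C, G, A, I, B, D, L, H]
Visit E → queue [J, C, G, A, I, B, D, L, H]
Visit J → queue [C, G, A, I, B, D, L, H]
Visit C → queue [G, A, I, B, D, L, H]
Visit G; enqueue K → queue [A, I, B, D, L, H, K]
Visit A → queue [I, B, D, L, H, K]
Visit I → queue [B, D, L, H, K]
Visit B → queue [D, L, H, K]
Visit D → queue [L, H, K]
Visit L → queue [H, K]
Visit H → queue [K]
Visit K → queue []

Visit order: M, F, N, E, J, C, G, A, I, B, D, L, H, K

A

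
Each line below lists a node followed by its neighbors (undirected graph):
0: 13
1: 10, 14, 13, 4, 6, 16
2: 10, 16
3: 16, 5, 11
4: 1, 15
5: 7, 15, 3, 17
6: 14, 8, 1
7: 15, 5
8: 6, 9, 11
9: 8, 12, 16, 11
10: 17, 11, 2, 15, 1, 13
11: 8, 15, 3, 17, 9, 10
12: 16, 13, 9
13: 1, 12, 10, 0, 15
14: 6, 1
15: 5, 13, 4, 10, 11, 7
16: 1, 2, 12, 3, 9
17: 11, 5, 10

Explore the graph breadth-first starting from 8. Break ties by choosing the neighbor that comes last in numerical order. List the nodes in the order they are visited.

8 → 11 → 9 → 6 → 17 → 15 → 10 → 3 → 16 → 12 → 14 → 1 → 5 → 13 → 7 → 4 → 2 → 0

Visit 8; enqueue 11, 9, 6 → queue [11, 9, 6]
Visit 11; enqueue 17, 15, 10, 3 → queue [9, 6, 17, 15, 10, 3]
Visit 9; enqueue 16, 12 → queue [6, 17, 15, 10, 3, 16, 12]
Visit 6; enqueue 14, 1 → queue [17, 15, 10, 3, 16, 12, 14, 1]
Visit 17; enqueue 5 → queue [15, 10, 3, 16, 12, 14, 1, 5]
Visit 15; enqueue 13, 7, 4 → queue [10, 3, 16, 12, 14, 1, 5, 13, 7, 4]
Visit 10; enqueue 2 → queue [3, 16, 12, 14, 1, 5, 13, 7, 4, 2]
Visit 3 → queue [16, 12, 14, 1, 5, 13, 7, 4, 2]
Visit 16 → queue [12, 14, 1, 5, 13, 7, 4, 2]
Visit 12 → queue [14, 1, 5, 13, 7, 4, 2]
Visit 14 → queue [1, 5, 13, 7, 4, 2]
Visit 1 → queue [5, 13, 7, 4, 2]
Visit 5 → queue [13, 7, 4, 2]
Visit 13; enqueue 0 → queue [7, 4, 2, 0]
Visit 7 → queue [4, 2, 0]
Visit 4 → queue [2, 0]
Visit 2 → queue [0]
Visit 0 → queue []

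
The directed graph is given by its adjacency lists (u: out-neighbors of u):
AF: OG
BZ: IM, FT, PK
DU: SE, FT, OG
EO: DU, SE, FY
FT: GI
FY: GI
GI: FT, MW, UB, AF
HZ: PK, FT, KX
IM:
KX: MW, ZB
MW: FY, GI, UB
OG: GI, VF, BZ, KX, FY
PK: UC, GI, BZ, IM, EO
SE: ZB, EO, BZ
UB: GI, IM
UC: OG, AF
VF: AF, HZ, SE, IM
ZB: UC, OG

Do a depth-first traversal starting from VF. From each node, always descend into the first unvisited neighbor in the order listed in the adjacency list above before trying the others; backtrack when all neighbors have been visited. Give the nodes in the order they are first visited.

VF, AF, OG, GI, FT, MW, FY, UB, IM, BZ, PK, UC, EO, DU, SE, ZB, KX, HZ

Visit VF
VF → AF
AF → OG
OG → GI
GI → FT
GI → MW
MW → FY
MW → UB
UB → IM
OG → BZ
BZ → PK
PK → UC
PK → EO
EO → DU
DU → SE
SE → ZB
OG → KX
VF → HZ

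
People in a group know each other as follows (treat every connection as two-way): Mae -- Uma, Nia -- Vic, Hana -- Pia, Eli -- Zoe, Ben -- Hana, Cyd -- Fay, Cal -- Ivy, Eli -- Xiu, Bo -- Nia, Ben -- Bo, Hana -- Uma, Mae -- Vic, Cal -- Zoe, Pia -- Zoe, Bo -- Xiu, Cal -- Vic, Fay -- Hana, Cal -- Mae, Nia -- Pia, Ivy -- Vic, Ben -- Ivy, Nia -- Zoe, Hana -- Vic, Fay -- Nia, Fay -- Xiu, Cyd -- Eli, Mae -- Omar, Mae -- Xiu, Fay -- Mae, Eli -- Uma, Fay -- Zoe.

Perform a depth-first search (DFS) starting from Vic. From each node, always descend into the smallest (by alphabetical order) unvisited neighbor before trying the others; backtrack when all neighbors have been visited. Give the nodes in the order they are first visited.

Vic, Cal, Ivy, Ben, Bo, Nia, Fay, Cyd, Eli, Uma, Hana, Pia, Zoe, Mae, Omar, Xiu

Visit Vic
Vic → Cal
Cal → Ivy
Ivy → Ben
Ben → Bo
Bo → Nia
Nia → Fay
Fay → Cyd
Cyd → Eli
Eli → Uma
Uma → Hana
Hana → Pia
Pia → Zoe
Uma → Mae
Mae → Omar
Mae → Xiu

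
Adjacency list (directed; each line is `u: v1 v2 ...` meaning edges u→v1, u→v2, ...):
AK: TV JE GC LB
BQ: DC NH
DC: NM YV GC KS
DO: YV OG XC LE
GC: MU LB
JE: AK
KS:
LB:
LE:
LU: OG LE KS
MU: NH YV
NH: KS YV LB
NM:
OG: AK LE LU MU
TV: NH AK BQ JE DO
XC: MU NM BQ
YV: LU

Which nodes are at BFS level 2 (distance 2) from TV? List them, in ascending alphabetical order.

DC, GC, KS, LB, LE, OG, XC, YV

Level 0: TV
Level 1: AK, BQ, DO, JE, NH
Level 2: DC, GC, KS, LB, LE, OG, XC, YV
Level 3: LU, MU, NM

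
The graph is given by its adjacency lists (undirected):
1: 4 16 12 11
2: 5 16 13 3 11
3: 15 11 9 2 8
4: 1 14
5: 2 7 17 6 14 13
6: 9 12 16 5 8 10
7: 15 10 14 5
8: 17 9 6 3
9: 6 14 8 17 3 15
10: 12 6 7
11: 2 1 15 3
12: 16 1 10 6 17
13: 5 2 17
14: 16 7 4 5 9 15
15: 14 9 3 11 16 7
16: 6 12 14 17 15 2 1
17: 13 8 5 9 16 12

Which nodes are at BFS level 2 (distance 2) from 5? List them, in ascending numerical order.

3, 4, 8, 9, 10, 11, 12, 15, 16

Level 0: 5
Level 1: 2, 6, 7, 13, 14, 17
Level 2: 3, 4, 8, 9, 10, 11, 12, 15, 16
Level 3: 1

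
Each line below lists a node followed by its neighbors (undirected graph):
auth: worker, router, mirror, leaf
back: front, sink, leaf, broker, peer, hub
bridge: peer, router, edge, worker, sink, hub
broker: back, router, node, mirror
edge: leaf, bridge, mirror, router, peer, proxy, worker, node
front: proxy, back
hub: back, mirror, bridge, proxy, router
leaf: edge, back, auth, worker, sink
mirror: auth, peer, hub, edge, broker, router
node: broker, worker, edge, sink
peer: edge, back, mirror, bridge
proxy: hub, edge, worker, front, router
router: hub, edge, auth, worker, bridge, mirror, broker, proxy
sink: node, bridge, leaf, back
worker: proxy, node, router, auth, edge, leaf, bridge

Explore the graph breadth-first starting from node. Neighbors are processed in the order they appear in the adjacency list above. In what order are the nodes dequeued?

node broker worker edge sink back router mirror proxy auth leaf bridge peer front hub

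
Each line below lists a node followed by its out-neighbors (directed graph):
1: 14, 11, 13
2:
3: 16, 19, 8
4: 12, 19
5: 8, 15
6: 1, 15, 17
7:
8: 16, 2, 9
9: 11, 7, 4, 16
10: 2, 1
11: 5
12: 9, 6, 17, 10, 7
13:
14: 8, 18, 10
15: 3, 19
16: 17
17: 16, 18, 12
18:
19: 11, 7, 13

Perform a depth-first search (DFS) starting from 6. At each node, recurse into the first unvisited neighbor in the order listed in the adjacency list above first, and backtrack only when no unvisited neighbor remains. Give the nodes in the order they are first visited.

6, 1, 14, 8, 16, 17, 18, 12, 9, 11, 5, 15, 3, 19, 7, 13, 4, 10, 2

Visit 6
6 → 1
1 → 14
14 → 8
8 → 16
16 → 17
17 → 18
17 → 12
12 → 9
9 → 11
11 → 5
5 → 15
15 → 3
3 → 19
19 → 7
19 → 13
9 → 4
12 → 10
10 → 2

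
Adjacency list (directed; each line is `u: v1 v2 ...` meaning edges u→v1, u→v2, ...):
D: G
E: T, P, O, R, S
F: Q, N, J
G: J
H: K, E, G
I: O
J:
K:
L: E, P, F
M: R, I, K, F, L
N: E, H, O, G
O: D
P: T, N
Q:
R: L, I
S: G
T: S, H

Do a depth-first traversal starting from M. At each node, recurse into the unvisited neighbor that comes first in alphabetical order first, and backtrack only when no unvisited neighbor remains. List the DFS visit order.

Visit M
M → F
F → J
F → N
N → E
E → O
O → D
D → G
E → P
P → T
T → H
H → K
T → S
E → R
R → I
R → L
F → Q

M, F, J, N, E, O, D, G, P, T, H, K, S, R, I, L, Q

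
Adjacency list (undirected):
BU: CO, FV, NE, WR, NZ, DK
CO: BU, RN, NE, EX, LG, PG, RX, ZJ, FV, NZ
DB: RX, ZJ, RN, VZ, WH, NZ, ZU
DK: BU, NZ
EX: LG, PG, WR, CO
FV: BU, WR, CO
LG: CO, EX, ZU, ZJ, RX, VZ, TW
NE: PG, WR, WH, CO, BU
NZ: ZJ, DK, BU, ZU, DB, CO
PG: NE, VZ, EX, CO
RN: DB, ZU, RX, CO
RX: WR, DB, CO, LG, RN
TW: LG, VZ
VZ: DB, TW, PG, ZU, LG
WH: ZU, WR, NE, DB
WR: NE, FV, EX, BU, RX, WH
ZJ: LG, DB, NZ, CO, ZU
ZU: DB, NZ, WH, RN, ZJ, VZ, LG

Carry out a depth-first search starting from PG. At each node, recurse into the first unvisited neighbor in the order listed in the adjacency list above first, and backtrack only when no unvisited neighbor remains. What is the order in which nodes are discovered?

PG -> NE -> WR -> FV -> BU -> CO -> RN -> DB -> RX -> LG -> EX -> ZU -> NZ -> ZJ -> DK -> WH -> VZ -> TW

Visit PG
PG → NE
NE → WR
WR → FV
FV → BU
BU → CO
CO → RN
RN → DB
DB → RX
RX → LG
LG → EX
LG → ZU
ZU → NZ
NZ → ZJ
NZ → DK
ZU → WH
ZU → VZ
VZ → TW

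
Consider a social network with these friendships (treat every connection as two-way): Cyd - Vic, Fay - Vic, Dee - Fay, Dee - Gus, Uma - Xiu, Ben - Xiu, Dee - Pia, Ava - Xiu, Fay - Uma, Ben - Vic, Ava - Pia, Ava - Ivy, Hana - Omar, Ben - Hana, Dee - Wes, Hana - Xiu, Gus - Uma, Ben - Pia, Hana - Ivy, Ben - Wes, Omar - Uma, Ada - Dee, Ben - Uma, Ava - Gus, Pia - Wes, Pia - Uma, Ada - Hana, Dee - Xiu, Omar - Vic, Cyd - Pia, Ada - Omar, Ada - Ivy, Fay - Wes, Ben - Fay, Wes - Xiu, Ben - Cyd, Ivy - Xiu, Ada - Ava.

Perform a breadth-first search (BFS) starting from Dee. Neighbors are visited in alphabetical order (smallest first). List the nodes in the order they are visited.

Dee → Ada → Fay → Gus → Pia → Wes → Xiu → Ava → Hana → Ivy → Omar → Ben → Uma → Vic → Cyd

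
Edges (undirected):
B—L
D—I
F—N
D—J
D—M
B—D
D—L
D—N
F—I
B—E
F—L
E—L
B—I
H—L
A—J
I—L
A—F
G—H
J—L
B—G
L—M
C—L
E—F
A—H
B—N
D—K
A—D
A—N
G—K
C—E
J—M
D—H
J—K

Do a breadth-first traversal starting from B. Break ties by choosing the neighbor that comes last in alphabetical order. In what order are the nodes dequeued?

B, N, L, I, G, E, D, F, A, M, J, H, C, K

Visit B; enqueue N, L, I, G, E, D → queue [N, L, I, G, E, D]
Visit N; enqueue F, A → queue [L, I, G, E, D, F, A]
Visit L; enqueue M, J, H, C → queue [I, G, E, D, F, A, M, J, H, C]
Visit I → queue [G, E, D, F, A, M, J, H, C]
Visit G; enqueue K → queue [E, D, F, A, M, J, H, C, K]
Visit E → queue [D, F, A, M, J, H, C, K]
Visit D → queue [F, A, M, J, H, C, K]
Visit F → queue [A, M, J, H, C, K]
Visit A → queue [M, J, H, C, K]
Visit M → queue [J, H, C, K]
Visit J → queue [H, C, K]
Visit H → queue [C, K]
Visit C → queue [K]
Visit K → queue []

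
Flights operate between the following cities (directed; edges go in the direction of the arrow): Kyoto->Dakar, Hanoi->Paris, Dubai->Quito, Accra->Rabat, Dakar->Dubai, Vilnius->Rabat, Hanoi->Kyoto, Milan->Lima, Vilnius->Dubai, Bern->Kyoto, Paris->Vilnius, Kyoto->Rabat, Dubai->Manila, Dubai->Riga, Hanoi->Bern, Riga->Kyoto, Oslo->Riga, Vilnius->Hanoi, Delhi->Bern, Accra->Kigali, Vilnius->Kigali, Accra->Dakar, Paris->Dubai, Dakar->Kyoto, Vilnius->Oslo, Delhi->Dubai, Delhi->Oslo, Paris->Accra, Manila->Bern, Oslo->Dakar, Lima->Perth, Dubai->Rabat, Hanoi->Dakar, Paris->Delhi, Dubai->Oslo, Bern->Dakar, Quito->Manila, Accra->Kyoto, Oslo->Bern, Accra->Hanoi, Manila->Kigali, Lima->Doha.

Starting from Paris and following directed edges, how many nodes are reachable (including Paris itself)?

15

BFS from Paris visits: Paris, Vilnius, Dubai, Delhi, Accra, Rabat, Oslo, Kigali, Hanoi, Riga, Quito, Manila, Bern, Kyoto, Dakar
Reachable nodes: 15 of 19 total.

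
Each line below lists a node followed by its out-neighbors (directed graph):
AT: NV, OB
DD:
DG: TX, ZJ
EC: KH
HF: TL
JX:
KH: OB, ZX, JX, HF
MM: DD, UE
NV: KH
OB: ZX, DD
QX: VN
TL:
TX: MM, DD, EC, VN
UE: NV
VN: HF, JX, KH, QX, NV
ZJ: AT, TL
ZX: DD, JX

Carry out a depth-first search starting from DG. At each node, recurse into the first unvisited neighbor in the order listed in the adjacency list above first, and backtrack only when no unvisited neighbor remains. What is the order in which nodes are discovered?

Visit DG
DG → TX
TX → MM
MM → DD
MM → UE
UE → NV
NV → KH
KH → OB
OB → ZX
ZX → JX
KH → HF
HF → TL
TX → EC
TX → VN
VN → QX
DG → ZJ
ZJ → AT

DG -> TX -> MM -> DD -> UE -> NV -> KH -> OB -> ZX -> JX -> HF -> TL -> EC -> VN -> QX -> ZJ -> AT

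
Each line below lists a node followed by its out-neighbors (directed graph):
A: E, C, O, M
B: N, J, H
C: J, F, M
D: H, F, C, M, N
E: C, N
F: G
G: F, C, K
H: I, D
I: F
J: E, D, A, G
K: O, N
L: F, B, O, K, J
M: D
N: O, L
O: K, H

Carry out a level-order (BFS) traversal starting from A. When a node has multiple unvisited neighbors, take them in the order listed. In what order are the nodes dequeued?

A → E → C → O → M → N → J → F → K → H → D → L → G → I → B

Visit A; enqueue E, C, O, M → queue [E, C, O, M]
Visit E; enqueue N → queue [C, O, M, N]
Visit C; enqueue J, F → queue [O, M, N, J, F]
Visit O; enqueue K, H → queue [M, N, J, F, K, H]
Visit M; enqueue D → queue [N, J, F, K, H, D]
Visit N; enqueue L → queue [J, F, K, H, D, L]
Visit J; enqueue G → queue [F, K, H, D, L, G]
Visit F → queue [K, H, D, L, G]
Visit K → queue [H, D, L, G]
Visit H; enqueue I → queue [D, L, G, I]
Visit D → queue [L, G, I]
Visit L; enqueue B → queue [G, I, B]
Visit G → queue [I, B]
Visit I → queue [B]
Visit B → queue []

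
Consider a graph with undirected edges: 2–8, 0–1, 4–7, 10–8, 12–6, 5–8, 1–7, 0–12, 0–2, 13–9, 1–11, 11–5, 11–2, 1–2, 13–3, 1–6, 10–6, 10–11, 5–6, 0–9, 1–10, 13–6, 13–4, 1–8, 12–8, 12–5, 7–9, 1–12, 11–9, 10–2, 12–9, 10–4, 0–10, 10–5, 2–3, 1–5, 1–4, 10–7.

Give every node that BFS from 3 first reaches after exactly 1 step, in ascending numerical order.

Level 0: 3
Level 1: 2, 13
Level 2: 0, 1, 4, 6, 8, 9, 10, 11
Level 3: 5, 7, 12

2, 13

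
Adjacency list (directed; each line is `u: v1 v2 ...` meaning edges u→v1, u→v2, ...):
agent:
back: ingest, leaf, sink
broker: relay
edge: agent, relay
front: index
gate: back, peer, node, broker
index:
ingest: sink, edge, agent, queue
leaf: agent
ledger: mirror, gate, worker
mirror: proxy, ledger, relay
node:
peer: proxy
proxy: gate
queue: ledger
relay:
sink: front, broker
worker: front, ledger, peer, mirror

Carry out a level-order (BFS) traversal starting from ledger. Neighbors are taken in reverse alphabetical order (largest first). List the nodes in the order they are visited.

ledger, worker, mirror, gate, peer, front, relay, proxy, node, broker, back, index, sink, leaf, ingest, agent, queue, edge

Visit ledger; enqueue worker, mirror, gate → queue [worker, mirror, gate]
Visit worker; enqueue peer, front → queue [mirror, gate, peer, front]
Visit mirror; enqueue relay, proxy → queue [gate, peer, front, relay, proxy]
Visit gate; enqueue node, broker, back → queue [peer, front, relay, proxy, node, broker, back]
Visit peer → queue [front, relay, proxy, node, broker, back]
Visit front; enqueue index → queue [relay, proxy, node, broker, back, index]
Visit relay → queue [proxy, node, broker, back, index]
Visit proxy → queue [node, broker, back, index]
Visit node → queue [broker, back, index]
Visit broker → queue [back, index]
Visit back; enqueue sink, leaf, ingest → queue [index, sink, leaf, ingest]
Visit index → queue [sink, leaf, ingest]
Visit sink → queue [leaf, ingest]
Visit leaf; enqueue agent → queue [ingest, agent]
Visit ingest; enqueue queue, edge → queue [agent, queue, edge]
Visit agent → queue [queue, edge]
Visit queue → queue [edge]
Visit edge → queue []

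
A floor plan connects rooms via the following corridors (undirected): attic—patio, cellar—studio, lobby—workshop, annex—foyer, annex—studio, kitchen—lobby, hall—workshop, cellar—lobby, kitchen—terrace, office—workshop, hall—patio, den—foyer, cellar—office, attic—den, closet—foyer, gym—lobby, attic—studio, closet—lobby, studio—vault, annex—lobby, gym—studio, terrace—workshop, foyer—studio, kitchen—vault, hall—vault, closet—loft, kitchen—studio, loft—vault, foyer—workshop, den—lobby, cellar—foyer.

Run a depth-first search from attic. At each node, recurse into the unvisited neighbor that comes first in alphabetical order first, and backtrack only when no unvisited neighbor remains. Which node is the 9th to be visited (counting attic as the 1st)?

Visit attic
attic → den
den → foyer
foyer → annex
annex → lobby
lobby → cellar
cellar → office
office → workshop
workshop → hall
hall → patio
hall → vault
vault → kitchen
kitchen → studio
studio → gym
kitchen → terrace
vault → loft
loft → closet

Visit order: attic, den, foyer, annex, lobby, cellar, office, workshop, hall, patio, vault, kitchen, studio, gym, terrace, loft, closet

hall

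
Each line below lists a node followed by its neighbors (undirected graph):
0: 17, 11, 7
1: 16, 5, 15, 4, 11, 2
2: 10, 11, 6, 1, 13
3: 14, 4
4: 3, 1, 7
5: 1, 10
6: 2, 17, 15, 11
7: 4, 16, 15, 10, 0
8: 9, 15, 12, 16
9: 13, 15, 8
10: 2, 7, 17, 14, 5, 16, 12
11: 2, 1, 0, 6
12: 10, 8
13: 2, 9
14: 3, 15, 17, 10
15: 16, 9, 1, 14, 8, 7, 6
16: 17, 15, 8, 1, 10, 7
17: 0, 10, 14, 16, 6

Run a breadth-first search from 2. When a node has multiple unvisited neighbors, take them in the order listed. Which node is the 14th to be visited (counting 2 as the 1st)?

Visit 2; enqueue 10, 11, 6, 1, 13 → queue [10, 11, 6, 1, 13]
Visit 10; enqueue 7, 17, 14, 5, 16, 12 → queue [11, 6, 1, 13, 7, 17, 14, 5, 16, 12]
Visit 11; enqueue 0 → queue [6, 1, 13, 7, 17, 14, 5, 16, 12, 0]
Visit 6; enqueue 15 → queue [1, 13, 7, 17, 14, 5, 16, 12, 0, 15]
Visit 1; enqueue 4 → queue [13, 7, 17, 14, 5, 16, 12, 0, 15, 4]
Visit 13; enqueue 9 → queue [7, 17, 14, 5, 16, 12, 0, 15, 4, 9]
Visit 7 → queue [17, 14, 5, 16, 12, 0, 15, 4, 9]
Visit 17 → queue [14, 5, 16, 12, 0, 15, 4, 9]
Visit 14; enqueue 3 → queue [5, 16, 12, 0, 15, 4, 9, 3]
Visit 5 → queue [16, 12, 0, 15, 4, 9, 3]
Visit 16; enqueue 8 → queue [12, 0, 15, 4, 9, 3, 8]
Visit 12 → queue [0, 15, 4, 9, 3, 8]
Visit 0 → queue [15, 4, 9, 3, 8]
Visit 15 → queue [4, 9, 3, 8]
Visit 4 → queue [9, 3, 8]
Visit 9 → queue [3, 8]
Visit 3 → queue [8]
Visit 8 → queue []

Visit order: 2, 10, 11, 6, 1, 13, 7, 17, 14, 5, 16, 12, 0, 15, 4, 9, 3, 8

15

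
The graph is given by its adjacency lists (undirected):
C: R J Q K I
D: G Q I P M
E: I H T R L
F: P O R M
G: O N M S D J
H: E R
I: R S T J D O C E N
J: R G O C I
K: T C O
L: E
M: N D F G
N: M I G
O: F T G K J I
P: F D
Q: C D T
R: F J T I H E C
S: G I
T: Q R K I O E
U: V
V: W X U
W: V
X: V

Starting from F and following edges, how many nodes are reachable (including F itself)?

18

BFS from F visits: F, M, O, P, R, D, G, N, I, J, K, T, C, E, H, Q, S, L
Reachable nodes: 18 of 22 total.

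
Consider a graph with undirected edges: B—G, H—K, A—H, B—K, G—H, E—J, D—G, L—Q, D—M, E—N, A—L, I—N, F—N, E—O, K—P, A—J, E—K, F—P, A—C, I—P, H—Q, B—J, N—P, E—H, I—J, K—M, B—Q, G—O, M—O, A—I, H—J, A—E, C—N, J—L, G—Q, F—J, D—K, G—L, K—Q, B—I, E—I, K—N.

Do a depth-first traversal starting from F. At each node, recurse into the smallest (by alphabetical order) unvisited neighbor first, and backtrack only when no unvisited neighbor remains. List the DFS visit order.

F J A C N E H G B I P K D M O Q L

Visit F
F → J
J → A
A → C
C → N
N → E
E → H
H → G
G → B
B → I
I → P
P → K
K → D
D → M
M → O
K → Q
Q → L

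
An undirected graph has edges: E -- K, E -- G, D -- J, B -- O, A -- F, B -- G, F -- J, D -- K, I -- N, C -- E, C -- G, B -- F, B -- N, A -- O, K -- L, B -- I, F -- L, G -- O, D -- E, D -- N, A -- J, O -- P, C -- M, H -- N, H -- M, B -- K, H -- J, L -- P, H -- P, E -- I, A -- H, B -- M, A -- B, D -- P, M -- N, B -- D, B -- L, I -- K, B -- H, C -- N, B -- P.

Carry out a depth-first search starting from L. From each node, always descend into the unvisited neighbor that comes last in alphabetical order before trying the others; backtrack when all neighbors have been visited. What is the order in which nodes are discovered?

L -> P -> O -> G -> E -> K -> I -> N -> M -> H -> J -> F -> B -> D -> A -> C

Visit L
L → P
P → O
O → G
G → E
E → K
K → I
I → N
N → M
M → H
H → J
J → F
F → B
B → D
B → A
M → C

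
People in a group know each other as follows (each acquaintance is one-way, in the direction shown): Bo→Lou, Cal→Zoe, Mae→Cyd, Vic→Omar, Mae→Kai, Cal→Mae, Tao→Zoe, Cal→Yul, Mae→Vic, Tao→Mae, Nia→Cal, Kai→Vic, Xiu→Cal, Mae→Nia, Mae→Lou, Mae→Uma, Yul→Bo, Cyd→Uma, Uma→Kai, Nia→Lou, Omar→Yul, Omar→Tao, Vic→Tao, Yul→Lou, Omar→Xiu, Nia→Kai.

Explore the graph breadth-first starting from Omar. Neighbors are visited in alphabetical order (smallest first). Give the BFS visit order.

Omar, Tao, Xiu, Yul, Mae, Zoe, Cal, Bo, Lou, Cyd, Kai, Nia, Uma, Vic

Visit Omar; enqueue Tao, Xiu, Yul → queue [Tao, Xiu, Yul]
Visit Tao; enqueue Mae, Zoe → queue [Xiu, Yul, Mae, Zoe]
Visit Xiu; enqueue Cal → queue [Yul, Mae, Zoe, Cal]
Visit Yul; enqueue Bo, Lou → queue [Mae, Zoe, Cal, Bo, Lou]
Visit Mae; enqueue Cyd, Kai, Nia, Uma, Vic → queue [Zoe, Cal, Bo, Lou, Cyd, Kai, Nia, Uma, Vic]
Visit Zoe → queue [Cal, Bo, Lou, Cyd, Kai, Nia, Uma, Vic]
Visit Cal → queue [Bo, Lou, Cyd, Kai, Nia, Uma, Vic]
Visit Bo → queue [Lou, Cyd, Kai, Nia, Uma, Vic]
Visit Lou → queue [Cyd, Kai, Nia, Uma, Vic]
Visit Cyd → queue [Kai, Nia, Uma, Vic]
Visit Kai → queue [Nia, Uma, Vic]
Visit Nia → queue [Uma, Vic]
Visit Uma → queue [Vic]
Visit Vic → queue []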